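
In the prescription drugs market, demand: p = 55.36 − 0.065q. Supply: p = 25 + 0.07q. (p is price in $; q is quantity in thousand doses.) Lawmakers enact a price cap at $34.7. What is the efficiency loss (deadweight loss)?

Competitive equilibrium: 55.36 − 0.065q = 25 + 0.07q → q* = 224.8889, p* = 40.7422.
At the ceiling p = 34.7, quantity supplied = (34.7 − 25)/0.07 = 138.5714.
Willingness to pay at q' = 138.5714: 55.36 − 0.065·138.5714 = 46.3529.
Δq = 224.8889 − 138.5714 = 86.3175; wedge = 46.3529 − 34.7 = 11.6529.
Deadweight loss = ½ × 86.3175 × 11.6529 = $502.92 thousand.

$502.92 thousand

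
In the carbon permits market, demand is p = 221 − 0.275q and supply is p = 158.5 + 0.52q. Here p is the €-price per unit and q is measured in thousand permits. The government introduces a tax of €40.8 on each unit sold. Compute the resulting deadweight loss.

Competitive equilibrium: 221 − 0.275q = 158.5 + 0.52q → q* = 78.6164, p* = 199.3805.
With the tax, the buyer price exceeds the seller price by 40.8: (221 − 0.275q) − (158.5 + 0.52q) = 40.8 → q' = 27.2956.
Δq = 78.6164 − 27.2956 = 51.3208; the wedge equals the tax, 40.8.
The triangle = ½ × 51.3208 × 40.8 = €1046.94 thousand.

€1046.94 thousand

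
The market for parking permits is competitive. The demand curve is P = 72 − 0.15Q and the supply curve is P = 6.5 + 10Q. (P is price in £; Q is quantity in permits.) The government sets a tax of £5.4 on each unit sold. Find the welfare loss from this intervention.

£1.44

Competitive equilibrium: 72 − 0.15Q = 6.5 + 10Q → Q* = 6.4532, P* = 71.032.
With the tax, the buyer price exceeds the seller price by 5.4: (72 − 0.15Q) − (6.5 + 10Q) = 5.4 → Q' = 5.9212.
ΔQ = 6.4532 − 5.9212 = 0.532; the wedge equals the tax, 5.4.
The triangle = ½ × 0.532 × 5.4 = £1.44.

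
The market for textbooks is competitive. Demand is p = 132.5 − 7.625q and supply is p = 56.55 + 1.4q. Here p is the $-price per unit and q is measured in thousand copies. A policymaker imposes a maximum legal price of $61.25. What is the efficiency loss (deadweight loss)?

Competitive equilibrium: 132.5 − 7.625q = 56.55 + 1.4q → q* = 8.4155, p* = 68.3317.
At the ceiling p = 61.25, quantity supplied = (61.25 − 56.55)/1.4 = 3.3571.
Willingness to pay at q' = 3.3571: 132.5 − 7.625·3.3571 = 106.9021.
Δq = 8.4155 − 3.3571 = 5.0584; wedge = 106.9021 − 61.25 = 45.6521.
The triangle = ½ × 5.0584 × 45.6521 = $115.46 thousand.

$115.46 thousand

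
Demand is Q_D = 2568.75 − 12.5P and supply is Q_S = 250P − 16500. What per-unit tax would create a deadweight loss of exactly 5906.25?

In inverse form: demand P = 205.5 − 0.08Q, supply P = 66 + 0.004Q.
Competitive equilibrium: 205.5 − 0.08Q = 66 + 0.004Q → Q* = 1660.7143, P* = 72.6429.
A tax t gives ΔQ = t/0.084 and wedge t, so DWL = t²/0.168.
t²/0.168 = 5906.25 → t² = 992.25 → t = 31.5.

31.5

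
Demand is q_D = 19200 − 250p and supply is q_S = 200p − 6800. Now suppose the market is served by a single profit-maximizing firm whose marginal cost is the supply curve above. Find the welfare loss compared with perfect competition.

9634.92

In inverse form: demand p = 76.8 − 0.004q, supply p = 34 + 0.005q.
Competitive equilibrium: 76.8 − 0.004q = 34 + 0.005q → q* = 4755.55556, p* = 57.77778.
Marginal revenue: MR = 76.8 − 0.008q. Set MR = MC: 76.8 − 0.008q = 34 + 0.005q → q_m = 3292.30769.
Price p_m = 76.8 − 0.004·3292.30769 = 63.63077; MC(q_m) = 34 + 0.005·3292.30769 = 50.46154.
Competitive q* = 4755.55556, so Δq = 1463.24787; wedge = 63.63077 − 50.46154 = 13.16923.
Deadweight loss = ½ × 1463.24787 × 13.16923 = 9634.92.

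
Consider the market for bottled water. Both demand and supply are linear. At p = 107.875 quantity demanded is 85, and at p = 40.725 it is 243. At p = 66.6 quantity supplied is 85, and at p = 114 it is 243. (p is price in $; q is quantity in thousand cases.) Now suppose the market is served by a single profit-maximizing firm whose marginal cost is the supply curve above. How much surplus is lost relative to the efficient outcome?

$997.34 thousand

Demand slope = (40.725 − 107.875)/(243 − 85) = −0.425, so p = 144 − 0.425q.
Supply slope = (114 − 66.6)/(243 − 85) = 0.3, so p = 41.1 + 0.3q.
Competitive equilibrium: 144 − 0.425q = 41.1 + 0.3q → q* = 141.931, p* = 83.6793.
Marginal revenue: MR = 144 − 0.85q. Set MR = MC: 144 − 0.85q = 41.1 + 0.3q → q_m = 89.4783.
Price p_m = 144 − 0.425·89.4783 = 105.9717; MC(q_m) = 41.1 + 0.3·89.4783 = 67.9435.
Competitive q* = 141.931, so Δq = 52.4527; wedge = 105.9717 − 67.9435 = 38.0282.
DWL = ½ × 52.4527 × 38.0282 = $997.34 thousand.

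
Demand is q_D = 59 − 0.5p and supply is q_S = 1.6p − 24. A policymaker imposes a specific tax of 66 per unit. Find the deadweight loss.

In inverse form: demand p = 118 − 2q, supply p = 15 + 0.625q.
Competitive equilibrium: 118 − 2q = 15 + 0.625q → q* = 39.2381, p* = 39.52381.
With the tax, the buyer price exceeds the seller price by 66: (118 − 2q) − (15 + 0.625q) = 66 → q' = 14.09524.
Δq = 39.2381 − 14.09524 = 25.14286; the wedge equals the tax, 66.
Deadweight loss = ½ × 25.14286 × 66 = 829.71.

829.71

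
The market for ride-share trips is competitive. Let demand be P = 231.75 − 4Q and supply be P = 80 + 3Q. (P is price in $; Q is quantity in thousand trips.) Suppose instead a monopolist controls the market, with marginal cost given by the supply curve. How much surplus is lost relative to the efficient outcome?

$217.50 thousand

Competitive equilibrium: 231.75 − 4Q = 80 + 3Q → Q* = 21.6786, P* = 145.0357.
Marginal revenue: MR = 231.75 − 8Q. Set MR = MC: 231.75 − 8Q = 80 + 3Q → Q_m = 13.7955.
Price P_m = 231.75 − 4·13.7955 = 176.568; MC(Q_m) = 80 + 3·13.7955 = 121.3865.
Competitive Q* = 21.6786, so ΔQ = 7.8831; wedge = 176.568 − 121.3865 = 55.1815.
Welfare loss = ½ × 7.8831 × 55.1815 = $217.50 thousand.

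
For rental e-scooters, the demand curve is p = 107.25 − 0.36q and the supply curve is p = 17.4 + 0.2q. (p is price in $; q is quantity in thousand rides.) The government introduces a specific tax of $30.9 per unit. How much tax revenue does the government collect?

$3252.78 thousand

Competitive equilibrium: 107.25 − 0.36q = 17.4 + 0.2q → q* = 160.4464, p* = 49.4893.
With the tax, the buyer price exceeds the seller price by 30.9: (107.25 − 0.36q) − (17.4 + 0.2q) = 30.9 → q' = 105.2679.
Tax revenue = 30.9 × 105.2679 = $3252.78 thousand.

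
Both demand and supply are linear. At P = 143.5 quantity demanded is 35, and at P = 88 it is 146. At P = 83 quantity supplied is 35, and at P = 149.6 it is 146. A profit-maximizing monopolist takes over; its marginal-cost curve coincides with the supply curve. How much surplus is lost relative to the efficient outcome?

Demand slope = (88 − 143.5)/(146 − 35) = −0.5, so P = 161 − 0.5Q.
Supply slope = (149.6 − 83)/(146 − 35) = 0.6, so P = 62 + 0.6Q.
Competitive equilibrium: 161 − 0.5Q = 62 + 0.6Q → Q* = 90, P* = 116.
Marginal revenue: MR = 161 − Q. Set MR = MC: 161 − Q = 62 + 0.6Q → Q_m = 61.875.
Price P_m = 161 − 0.5·61.875 = 130.0625; MC(Q_m) = 62 + 0.6·61.875 = 99.125.
Competitive Q* = 90, so ΔQ = 28.125; wedge = 130.0625 − 99.125 = 30.9375.
The triangle = ½ × 28.125 × 30.9375 = 435.06.

435.06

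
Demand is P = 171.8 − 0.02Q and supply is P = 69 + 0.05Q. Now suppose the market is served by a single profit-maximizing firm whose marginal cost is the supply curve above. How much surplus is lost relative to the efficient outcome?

3727.63

Competitive equilibrium: 171.8 − 0.02Q = 69 + 0.05Q → Q* = 1468.57143, P* = 142.42857.
Marginal revenue: MR = 171.8 − 0.04Q. Set MR = MC: 171.8 − 0.04Q = 69 + 0.05Q → Q_m = 1142.22222.
Price P_m = 171.8 − 0.02·1142.22222 = 148.95556; MC(Q_m) = 69 + 0.05·1142.22222 = 126.11111.
Competitive Q* = 1468.57143, so ΔQ = 326.34921; wedge = 148.95556 − 126.11111 = 22.84445.
Deadweight loss = ½ × 326.34921 × 22.84445 = 3727.63.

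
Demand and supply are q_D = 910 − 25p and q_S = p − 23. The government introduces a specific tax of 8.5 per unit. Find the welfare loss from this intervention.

In inverse form: demand p = 36.4 − 0.04q, supply p = 23 + q.
Competitive equilibrium: 36.4 − 0.04q = 23 + q → q* = 12.8846, p* = 35.8846.
With the tax, the buyer price exceeds the seller price by 8.5: (36.4 − 0.04q) − (23 + q) = 8.5 → q' = 4.7115.
Δq = 12.8846 − 4.7115 = 8.1731; the wedge equals the tax, 8.5.
DWL = ½ × 8.1731 × 8.5 = 34.74.

34.74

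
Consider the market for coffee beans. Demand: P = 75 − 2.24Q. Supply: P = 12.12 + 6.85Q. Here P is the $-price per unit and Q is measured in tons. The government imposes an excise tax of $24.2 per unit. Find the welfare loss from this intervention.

$32.21

Competitive equilibrium: 75 − 2.24Q = 12.12 + 6.85Q → Q* = 6.9175, P* = 59.5048.
With the tax, the buyer price exceeds the seller price by 24.2: (75 − 2.24Q) − (12.12 + 6.85Q) = 24.2 → Q' = 4.2552.
ΔQ = 6.9175 − 4.2552 = 2.6623; the wedge equals the tax, 24.2.
The triangle = ½ × 2.6623 × 24.2 = $32.21.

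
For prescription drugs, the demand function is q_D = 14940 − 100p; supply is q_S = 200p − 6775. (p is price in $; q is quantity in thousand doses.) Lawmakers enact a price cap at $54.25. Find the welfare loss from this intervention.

In inverse form: demand p = 149.4 − 0.01q, supply p = 33.875 + 0.005q.
Competitive equilibrium: 149.4 − 0.01q = 33.875 + 0.005q → q* = 7701.6667, p* = 72.3833.
At the ceiling p = 54.25, quantity supplied = (54.25 − 33.875)/0.005 = 4075.
Willingness to pay at q' = 4075: 149.4 − 0.01·4075 = 108.65.
Δq = 7701.6667 − 4075 = 3626.6667; wedge = 108.65 − 54.25 = 54.4.
Deadweight loss = ½ × 3626.6667 × 54.4 = $98645.33 thousand.

$98645.33 thousand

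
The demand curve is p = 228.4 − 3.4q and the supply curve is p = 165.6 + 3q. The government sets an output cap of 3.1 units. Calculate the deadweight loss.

Competitive equilibrium: 228.4 − 3.4q = 165.6 + 3q → q* = 9.8125, p* = 195.0375.
At q = 3.1: demand price = 228.4 − 3.4·3.1 = 217.86; supply price = 165.6 + 3·3.1 = 174.9.
Δq = 9.8125 − 3.1 = 6.7125; wedge = 217.86 − 174.9 = 42.96.
DWL = ½ × 6.7125 × 42.96 = 144.18.

144.18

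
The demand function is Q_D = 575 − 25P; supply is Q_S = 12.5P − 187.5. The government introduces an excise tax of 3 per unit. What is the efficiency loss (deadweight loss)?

In inverse form: demand P = 23 − 0.04Q, supply P = 15 + 0.08Q.
Competitive equilibrium: 23 − 0.04Q = 15 + 0.08Q → Q* = 66.6667, P* = 20.3333.
With the tax, the buyer price exceeds the seller price by 3: (23 − 0.04Q) − (15 + 0.08Q) = 3 → Q' = 41.6667.
ΔQ = 66.6667 − 41.6667 = 25; the wedge equals the tax, 3.
DWL = ½ × 25 × 3 = 37.50.

37.50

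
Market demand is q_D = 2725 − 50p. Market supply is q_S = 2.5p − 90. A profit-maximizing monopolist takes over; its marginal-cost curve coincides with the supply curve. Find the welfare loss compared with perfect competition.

0.84

In inverse form: demand p = 54.5 − 0.02q, supply p = 36 + 0.4q.
Competitive equilibrium: 54.5 − 0.02q = 36 + 0.4q → q* = 44.0476, p* = 53.619.
Marginal revenue: MR = 54.5 − 0.04q. Set MR = MC: 54.5 − 0.04q = 36 + 0.4q → q_m = 42.0455.
Price p_m = 54.5 − 0.02·42.0455 = 53.6591; MC(q_m) = 36 + 0.4·42.0455 = 52.8182.
Competitive q* = 44.0476, so Δq = 2.0021; wedge = 53.6591 − 52.8182 = 0.8409.
The triangle = ½ × 2.0021 × 0.8409 = 0.84.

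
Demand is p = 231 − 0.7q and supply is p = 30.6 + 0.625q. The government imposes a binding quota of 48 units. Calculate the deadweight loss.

Competitive equilibrium: 231 − 0.7q = 30.6 + 0.625q → q* = 151.2453, p* = 125.1283.
At q = 48: demand price = 231 − 0.7·48 = 197.4; supply price = 30.6 + 0.625·48 = 60.6.
Δq = 151.2453 − 48 = 103.2453; wedge = 197.4 − 60.6 = 136.8.
Deadweight loss = ½ × 103.2453 × 136.8 = 7061.98.

7061.98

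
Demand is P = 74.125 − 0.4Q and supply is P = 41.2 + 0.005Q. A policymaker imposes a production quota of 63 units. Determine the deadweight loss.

Competitive equilibrium: 74.125 − 0.4Q = 41.2 + 0.005Q → Q* = 81.2963, P* = 41.6065.
At Q = 63: demand price = 74.125 − 0.4·63 = 48.925; supply price = 41.2 + 0.005·63 = 41.515.
ΔQ = 81.2963 − 63 = 18.2963; wedge = 48.925 − 41.515 = 7.41.
DWL = ½ × 18.2963 × 7.41 = 67.79.

67.79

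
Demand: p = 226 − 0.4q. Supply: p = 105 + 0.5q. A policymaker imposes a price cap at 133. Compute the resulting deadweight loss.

2769.09

Competitive equilibrium: 226 − 0.4q = 105 + 0.5q → q* = 134.4444, p* = 172.2222.
At the ceiling p = 133, quantity supplied = (133 − 105)/0.5 = 56.
Willingness to pay at q' = 56: 226 − 0.4·56 = 203.6.
Δq = 134.4444 − 56 = 78.4444; wedge = 203.6 − 133 = 70.6.
Welfare loss = ½ × 78.4444 × 70.6 = 2769.09.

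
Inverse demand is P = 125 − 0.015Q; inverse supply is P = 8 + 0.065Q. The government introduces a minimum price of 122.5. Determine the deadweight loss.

67167.36

Competitive equilibrium: 125 − 0.015Q = 8 + 0.065Q → Q* = 1462.5, P* = 103.0625.
At the floor P = 122.5, quantity demanded = (125 − 122.5)/0.015 = 166.66667.
Sellers' marginal cost at Q' = 166.66667: 8 + 0.065·166.66667 = 18.83333.
ΔQ = 1462.5 − 166.66667 = 1295.83333; wedge = 122.5 − 18.83333 = 103.66667.
Deadweight loss = ½ × 1295.83333 × 103.66667 = 67167.36.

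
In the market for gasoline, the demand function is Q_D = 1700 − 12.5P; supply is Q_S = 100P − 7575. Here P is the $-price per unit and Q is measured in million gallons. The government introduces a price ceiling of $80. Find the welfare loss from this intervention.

In inverse form: demand P = 136 − 0.08Q, supply P = 75.75 + 0.01Q.
Competitive equilibrium: 136 − 0.08Q = 75.75 + 0.01Q → Q* = 669.4444, P* = 82.4444.
At the ceiling P = 80, quantity supplied = (80 − 75.75)/0.01 = 425.
Willingness to pay at Q' = 425: 136 − 0.08·425 = 102.
ΔQ = 669.4444 − 425 = 244.4444; wedge = 102 − 80 = 22.
Deadweight loss = ½ × 244.4444 × 22 = $2688.89 million.

$2688.89 million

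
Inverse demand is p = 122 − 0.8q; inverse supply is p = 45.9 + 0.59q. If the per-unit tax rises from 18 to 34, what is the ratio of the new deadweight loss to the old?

Competitive equilibrium: 122 − 0.8q = 45.9 + 0.59q → q* = 54.7482, p* = 78.2014.
For a per-unit tax t: Δq = t/1.39, so DWL = ½·t·(t/1.39) = t²/2.78.
At t = 18: DWL = 116.547. At t = 34: DWL = 415.827.
Ratio = (34/18)² = 3.568.

3.568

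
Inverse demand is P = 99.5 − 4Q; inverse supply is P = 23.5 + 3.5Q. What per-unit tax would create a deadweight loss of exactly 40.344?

Competitive equilibrium: 99.5 − 4Q = 23.5 + 3.5Q → Q* = 10.1333, P* = 58.9667.
A tax t gives ΔQ = t/7.5 and wedge t, so DWL = t²/15.
t²/15 = 40.344 → t² = 605.16 → t = 24.6.

24.6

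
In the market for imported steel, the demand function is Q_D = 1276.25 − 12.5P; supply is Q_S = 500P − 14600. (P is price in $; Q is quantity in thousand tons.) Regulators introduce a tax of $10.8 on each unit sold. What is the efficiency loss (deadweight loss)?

$711.22 thousand

In inverse form: demand P = 102.1 − 0.08Q, supply P = 29.2 + 0.002Q.
Competitive equilibrium: 102.1 − 0.08Q = 29.2 + 0.002Q → Q* = 889.0244, P* = 30.978.
With the tax, the buyer price exceeds the seller price by 10.8: (102.1 − 0.08Q) − (29.2 + 0.002Q) = 10.8 → Q' = 757.3171.
ΔQ = 889.0244 − 757.3171 = 131.7073; the wedge equals the tax, 10.8.
Deadweight loss = ½ × 131.7073 × 10.8 = $711.22 thousand.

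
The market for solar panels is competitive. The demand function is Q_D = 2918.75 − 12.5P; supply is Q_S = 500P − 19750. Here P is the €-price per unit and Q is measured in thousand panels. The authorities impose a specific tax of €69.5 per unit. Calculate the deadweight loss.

€29452.74 thousand

In inverse form: demand P = 233.5 − 0.08Q, supply P = 39.5 + 0.002Q.
Competitive equilibrium: 233.5 − 0.08Q = 39.5 + 0.002Q → Q* = 2365.8537, P* = 44.2317.
With the tax, the buyer price exceeds the seller price by 69.5: (233.5 − 0.08Q) − (39.5 + 0.002Q) = 69.5 → Q' = 1518.2927.
ΔQ = 2365.8537 − 1518.2927 = 847.561; the wedge equals the tax, 69.5.
Deadweight loss = ½ × 847.561 × 69.5 = €29452.74 thousand.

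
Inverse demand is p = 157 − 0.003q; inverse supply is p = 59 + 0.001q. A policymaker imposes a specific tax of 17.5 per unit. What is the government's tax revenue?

352187.50

Competitive equilibrium: 157 − 0.003q = 59 + 0.001q → q* = 24500, p* = 83.5.
With the tax, the buyer price exceeds the seller price by 17.5: (157 − 0.003q) − (59 + 0.001q) = 17.5 → q' = 20125.
Tax revenue = 17.5 × 20125 = 352187.50.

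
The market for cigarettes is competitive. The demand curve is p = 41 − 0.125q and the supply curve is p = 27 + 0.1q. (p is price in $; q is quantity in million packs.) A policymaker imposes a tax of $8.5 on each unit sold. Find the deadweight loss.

Competitive equilibrium: 41 − 0.125q = 27 + 0.1q → q* = 62.2222, p* = 33.2222.
With the tax, the buyer price exceeds the seller price by 8.5: (41 − 0.125q) − (27 + 0.1q) = 8.5 → q' = 24.4444.
Δq = 62.2222 − 24.4444 = 37.7778; the wedge equals the tax, 8.5.
Welfare loss = ½ × 37.7778 × 8.5 = $160.56 million.

$160.56 million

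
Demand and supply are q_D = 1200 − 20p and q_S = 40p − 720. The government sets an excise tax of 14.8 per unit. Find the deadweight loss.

1460.27

In inverse form: demand p = 60 − 0.05q, supply p = 18 + 0.025q.
Competitive equilibrium: 60 − 0.05q = 18 + 0.025q → q* = 560, p* = 32.
With the tax, the buyer price exceeds the seller price by 14.8: (60 − 0.05q) − (18 + 0.025q) = 14.8 → q' = 362.6667.
Δq = 560 − 362.6667 = 197.3333; the wedge equals the tax, 14.8.
The triangle = ½ × 197.3333 × 14.8 = 1460.27.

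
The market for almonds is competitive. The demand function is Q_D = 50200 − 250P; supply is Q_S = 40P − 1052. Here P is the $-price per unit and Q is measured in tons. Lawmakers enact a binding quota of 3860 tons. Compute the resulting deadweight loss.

In inverse form: demand P = 200.8 − 0.004Q, supply P = 26.3 + 0.025Q.
Competitive equilibrium: 200.8 − 0.004Q = 26.3 + 0.025Q → Q* = 6017.2414, P* = 176.731.
At Q = 3860: demand price = 200.8 − 0.004·3860 = 185.36; supply price = 26.3 + 0.025·3860 = 122.8.
ΔQ = 6017.2414 − 3860 = 2157.2414; wedge = 185.36 − 122.8 = 62.56.
Deadweight loss = ½ × 2157.2414 × 62.56 = $67478.51.

$67478.51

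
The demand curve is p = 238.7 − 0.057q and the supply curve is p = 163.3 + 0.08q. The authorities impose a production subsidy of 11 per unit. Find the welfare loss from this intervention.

Competitive equilibrium: 238.7 − 0.057q = 163.3 + 0.08q → q* = 550.365, p* = 207.3292.
The subsidy lowers effective supply by 11: p = 152.3 + 0.08q.
New quantity: 238.7 − 0.057q = 152.3 + 0.08q → q' = 630.6569.
Overproduction Δq = 630.6569 − 550.365 = 80.2919; wedge = subsidy = 11.
Deadweight loss = ½ × 80.2919 × 11 = 441.61.

441.61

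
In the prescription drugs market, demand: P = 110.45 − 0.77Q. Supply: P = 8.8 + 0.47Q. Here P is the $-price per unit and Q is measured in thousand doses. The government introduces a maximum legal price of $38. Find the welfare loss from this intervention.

$244.25 thousand

Competitive equilibrium: 110.45 − 0.77Q = 8.8 + 0.47Q → Q* = 81.9758, P* = 47.3286.
At the ceiling P = 38, quantity supplied = (38 − 8.8)/0.47 = 62.1277.
Willingness to pay at Q' = 62.1277: 110.45 − 0.77·62.1277 = 62.6117.
ΔQ = 81.9758 − 62.1277 = 19.8481; wedge = 62.6117 − 38 = 24.6117.
Deadweight loss = ½ × 19.8481 × 24.6117 = $244.25 thousand.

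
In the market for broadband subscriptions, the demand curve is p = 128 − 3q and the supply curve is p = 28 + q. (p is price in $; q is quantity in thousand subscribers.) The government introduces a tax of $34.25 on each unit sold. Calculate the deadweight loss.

$146.63 thousand

Competitive equilibrium: 128 − 3q = 28 + q → q* = 25, p* = 53.
With the tax, the buyer price exceeds the seller price by 34.25: (128 − 3q) − (28 + q) = 34.25 → q' = 16.4375.
Δq = 25 − 16.4375 = 8.5625; the wedge equals the tax, 34.25.
DWL = ½ × 8.5625 × 34.25 = $146.63 thousand.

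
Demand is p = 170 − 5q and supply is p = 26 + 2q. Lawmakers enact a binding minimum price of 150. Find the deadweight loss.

961.14

Competitive equilibrium: 170 − 5q = 26 + 2q → q* = 20.5714, p* = 67.1429.
At the floor p = 150, quantity demanded = (170 − 150)/5 = 4.
Sellers' marginal cost at q' = 4: 26 + 2·4 = 34.
Δq = 20.5714 − 4 = 16.5714; wedge = 150 − 34 = 116.
Welfare loss = ½ × 16.5714 × 116 = 961.14.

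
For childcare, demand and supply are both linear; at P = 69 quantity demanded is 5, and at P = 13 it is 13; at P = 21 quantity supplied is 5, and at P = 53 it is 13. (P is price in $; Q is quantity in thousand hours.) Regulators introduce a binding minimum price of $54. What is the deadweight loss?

Demand slope = (13 − 69)/(13 − 5) = −7, so P = 104 − 7Q.
Supply slope = (53 − 21)/(13 − 5) = 4, so P = 1 + 4Q.
Competitive equilibrium: 104 − 7Q = 1 + 4Q → Q* = 9.36364, P* = 38.45455.
At the floor P = 54, quantity demanded = (104 − 54)/7 = 7.14286.
Sellers' marginal cost at Q' = 7.14286: 1 + 4·7.14286 = 29.57144.
ΔQ = 9.36364 − 7.14286 = 2.22078; wedge = 54 − 29.57144 = 24.42856.
The triangle = ½ × 2.22078 × 24.42856 = $27.13 thousand.

$27.13 thousand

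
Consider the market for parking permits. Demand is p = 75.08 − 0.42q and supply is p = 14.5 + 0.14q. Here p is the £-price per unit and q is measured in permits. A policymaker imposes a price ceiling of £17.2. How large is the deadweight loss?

Competitive equilibrium: 75.08 − 0.42q = 14.5 + 0.14q → q* = 108.1786, p* = 29.645.
At the ceiling p = 17.2, quantity supplied = (17.2 − 14.5)/0.14 = 19.2857.
Willingness to pay at q' = 19.2857: 75.08 − 0.42·19.2857 = 66.98.
Δq = 108.1786 − 19.2857 = 88.8929; wedge = 66.98 − 17.2 = 49.78.
Deadweight loss = ½ × 88.8929 × 49.78 = £2212.54.

£2212.54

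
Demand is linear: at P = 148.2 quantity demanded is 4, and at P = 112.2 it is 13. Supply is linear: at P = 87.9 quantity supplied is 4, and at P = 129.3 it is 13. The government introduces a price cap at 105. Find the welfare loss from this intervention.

Demand slope = (112.2 − 148.2)/(13 − 4) = −4, so P = 164.2 − 4Q.
Supply slope = (129.3 − 87.9)/(13 − 4) = 4.6, so P = 69.5 + 4.6Q.
Competitive equilibrium: 164.2 − 4Q = 69.5 + 4.6Q → Q* = 11.0116, P* = 120.1535.
At the ceiling P = 105, quantity supplied = (105 − 69.5)/4.6 = 7.7174.
Willingness to pay at Q' = 7.7174: 164.2 − 4·7.7174 = 133.3304.
ΔQ = 11.0116 − 7.7174 = 3.2942; wedge = 133.3304 − 105 = 28.3304.
Welfare loss = ½ × 3.2942 × 28.3304 = 46.66.

46.66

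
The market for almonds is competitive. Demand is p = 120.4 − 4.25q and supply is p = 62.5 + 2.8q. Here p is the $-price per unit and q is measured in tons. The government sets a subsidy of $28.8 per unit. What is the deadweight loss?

Competitive equilibrium: 120.4 − 4.25q = 62.5 + 2.8q → q* = 8.2128, p* = 85.4957.
The subsidy lowers effective supply by 28.8: p = 33.7 + 2.8q.
New quantity: 120.4 − 4.25q = 33.7 + 2.8q → q' = 12.2979.
Overproduction Δq = 12.2979 − 8.2128 = 4.0851; wedge = subsidy = 28.8.
The triangle = ½ × 4.0851 × 28.8 = $58.83.

$58.83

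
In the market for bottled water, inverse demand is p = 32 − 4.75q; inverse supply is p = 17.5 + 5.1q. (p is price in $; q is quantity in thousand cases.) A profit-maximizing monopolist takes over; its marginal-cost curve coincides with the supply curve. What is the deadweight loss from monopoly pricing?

Competitive equilibrium: 32 − 4.75q = 17.5 + 5.1q → q* = 1.4721, p* = 25.0076.
Marginal revenue: MR = 32 − 9.5q. Set MR = MC: 32 − 9.5q = 17.5 + 5.1q → q_m = 0.9932.
Price p_m = 32 − 4.75·0.9932 = 27.2823; MC(q_m) = 17.5 + 5.1·0.9932 = 22.5653.
Competitive q* = 1.4721, so Δq = 0.4789; wedge = 27.2823 − 22.5653 = 4.717.
DWL = ½ × 0.4789 × 4.717 = $1.13 thousand.

$1.13 thousand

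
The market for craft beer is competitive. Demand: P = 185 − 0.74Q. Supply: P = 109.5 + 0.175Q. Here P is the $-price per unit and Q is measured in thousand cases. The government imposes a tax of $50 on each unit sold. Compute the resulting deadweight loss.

Competitive equilibrium: 185 − 0.74Q = 109.5 + 0.175Q → Q* = 82.5137, P* = 123.9399.
With the tax, the buyer price exceeds the seller price by 50: (185 − 0.74Q) − (109.5 + 0.175Q) = 50 → Q' = 27.8689.
ΔQ = 82.5137 − 27.8689 = 54.6448; the wedge equals the tax, 50.
The triangle = ½ × 54.6448 × 50 = $1366.12 thousand.

$1366.12 thousand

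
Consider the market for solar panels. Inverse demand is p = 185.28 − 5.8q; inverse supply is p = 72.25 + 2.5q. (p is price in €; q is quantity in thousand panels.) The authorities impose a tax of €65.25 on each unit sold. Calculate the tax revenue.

Competitive equilibrium: 185.28 − 5.8q = 72.25 + 2.5q → q* = 13.6181, p* = 106.2952.
With the tax, the buyer price exceeds the seller price by 65.25: (185.28 − 5.8q) − (72.25 + 2.5q) = 65.25 → q' = 5.7566.
Tax revenue = 65.25 × 5.7566 = €375.62 thousand.

€375.62 thousand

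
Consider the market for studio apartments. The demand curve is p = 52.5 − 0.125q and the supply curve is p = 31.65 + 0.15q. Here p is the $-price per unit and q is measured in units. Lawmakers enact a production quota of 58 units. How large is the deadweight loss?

$43.65

Competitive equilibrium: 52.5 − 0.125q = 31.65 + 0.15q → q* = 75.8182, p* = 43.0227.
At q = 58: demand price = 52.5 − 0.125·58 = 45.25; supply price = 31.65 + 0.15·58 = 40.35.
Δq = 75.8182 − 58 = 17.8182; wedge = 45.25 − 40.35 = 4.9.
The triangle = ½ × 17.8182 × 4.9 = $43.65.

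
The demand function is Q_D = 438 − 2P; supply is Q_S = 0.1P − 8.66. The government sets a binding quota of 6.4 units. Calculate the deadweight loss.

In inverse form: demand P = 219 − 0.5Q, supply P = 86.6 + 10Q.
Competitive equilibrium: 219 − 0.5Q = 86.6 + 10Q → Q* = 12.6095, P* = 212.6952.
At Q = 6.4: demand price = 219 − 0.5·6.4 = 215.8; supply price = 86.6 + 10·6.4 = 150.6.
ΔQ = 12.6095 − 6.4 = 6.2095; wedge = 215.8 − 150.6 = 65.2.
The triangle = ½ × 6.2095 × 65.2 = 202.43.

202.43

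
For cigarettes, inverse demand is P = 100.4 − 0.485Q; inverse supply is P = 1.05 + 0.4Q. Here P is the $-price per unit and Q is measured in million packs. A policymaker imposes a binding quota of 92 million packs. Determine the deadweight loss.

$181.63 million

Competitive equilibrium: 100.4 − 0.485Q = 1.05 + 0.4Q → Q* = 112.2599, P* = 45.954.
At Q = 92: demand price = 100.4 − 0.485·92 = 55.78; supply price = 1.05 + 0.4·92 = 37.85.
ΔQ = 112.2599 − 92 = 20.2599; wedge = 55.78 − 37.85 = 17.93.
Welfare loss = ½ × 20.2599 × 17.93 = $181.63 million.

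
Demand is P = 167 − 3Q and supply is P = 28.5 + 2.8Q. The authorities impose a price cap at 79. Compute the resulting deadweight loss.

99.03

Competitive equilibrium: 167 − 3Q = 28.5 + 2.8Q → Q* = 23.8793, P* = 95.3621.
At the ceiling P = 79, quantity supplied = (79 − 28.5)/2.8 = 18.0357.
Willingness to pay at Q' = 18.0357: 167 − 3·18.0357 = 112.8929.
ΔQ = 23.8793 − 18.0357 = 5.8436; wedge = 112.8929 − 79 = 33.8929.
Welfare loss = ½ × 5.8436 × 33.8929 = 99.03.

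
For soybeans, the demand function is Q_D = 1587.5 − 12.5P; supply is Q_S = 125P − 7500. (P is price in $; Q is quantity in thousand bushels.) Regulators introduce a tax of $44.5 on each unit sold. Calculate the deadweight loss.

In inverse form: demand P = 127 − 0.08Q, supply P = 60 + 0.008Q.
Competitive equilibrium: 127 − 0.08Q = 60 + 0.008Q → Q* = 761.3636, P* = 66.0909.
With the tax, the buyer price exceeds the seller price by 44.5: (127 − 0.08Q) − (60 + 0.008Q) = 44.5 → Q' = 255.6818.
ΔQ = 761.3636 − 255.6818 = 505.6818; the wedge equals the tax, 44.5.
The triangle = ½ × 505.6818 × 44.5 = $11251.42 thousand.

$11251.42 thousand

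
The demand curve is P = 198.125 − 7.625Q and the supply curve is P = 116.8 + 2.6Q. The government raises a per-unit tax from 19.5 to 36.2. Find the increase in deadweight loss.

Competitive equilibrium: 198.125 − 7.625Q = 116.8 + 2.6Q → Q* = 7.9535, P* = 137.4792.
For a per-unit tax t: ΔQ = t/10.225, so DWL = ½·t·(t/10.225) = t²/20.45.
At t = 19.5: DWL = 18.594. At t = 36.2: DWL = 64.08.
Increase = 64.08 − 18.594 = 45.49.

45.49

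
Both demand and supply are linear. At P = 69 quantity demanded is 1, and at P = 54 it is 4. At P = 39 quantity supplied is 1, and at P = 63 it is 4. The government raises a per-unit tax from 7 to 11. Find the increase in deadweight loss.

2.77

Demand slope = (54 − 69)/(4 − 1) = −5, so P = 74 − 5Q.
Supply slope = (63 − 39)/(4 − 1) = 8, so P = 31 + 8Q.
Competitive equilibrium: 74 − 5Q = 31 + 8Q → Q* = 3.3077, P* = 57.4615.
For a per-unit tax t: ΔQ = t/13, so DWL = ½·t·(t/13) = t²/26.
At t = 7: DWL = 1.885. At t = 11: DWL = 4.654.
Increase = 4.654 − 1.885 = 2.77.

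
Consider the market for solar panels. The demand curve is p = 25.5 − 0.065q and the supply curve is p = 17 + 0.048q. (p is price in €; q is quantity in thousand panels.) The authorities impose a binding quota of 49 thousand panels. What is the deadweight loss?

€38.85 thousand

Competitive equilibrium: 25.5 − 0.065q = 17 + 0.048q → q* = 75.2212, p* = 20.6106.
At q = 49: demand price = 25.5 − 0.065·49 = 22.315; supply price = 17 + 0.048·49 = 19.352.
Δq = 75.2212 − 49 = 26.2212; wedge = 22.315 − 19.352 = 2.963.
Deadweight loss = ½ × 26.2212 × 2.963 = €38.85 thousand.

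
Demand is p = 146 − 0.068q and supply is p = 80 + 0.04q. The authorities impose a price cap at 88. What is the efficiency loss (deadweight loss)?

Competitive equilibrium: 146 − 0.068q = 80 + 0.04q → q* = 611.1111, p* = 104.4444.
At the ceiling p = 88, quantity supplied = (88 − 80)/0.04 = 200.
Willingness to pay at q' = 200: 146 − 0.068·200 = 132.4.
Δq = 611.1111 − 200 = 411.1111; wedge = 132.4 − 88 = 44.4.
DWL = ½ × 411.1111 × 44.4 = 9126.67.

9126.67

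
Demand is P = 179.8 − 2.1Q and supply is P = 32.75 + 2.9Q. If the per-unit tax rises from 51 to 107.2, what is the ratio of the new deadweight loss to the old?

Competitive equilibrium: 179.8 − 2.1Q = 32.75 + 2.9Q → Q* = 29.41, P* = 118.039.
For a per-unit tax t: ΔQ = t/5, so DWL = ½·t·(t/5) = t²/10.
At t = 51: DWL = 260.1. At t = 107.2: DWL = 1149.184.
Ratio = (107.2/51)² = 4.418.

4.418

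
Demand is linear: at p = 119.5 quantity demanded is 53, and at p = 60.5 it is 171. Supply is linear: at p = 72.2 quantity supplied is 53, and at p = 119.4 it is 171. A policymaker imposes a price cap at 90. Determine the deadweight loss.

Demand slope = (60.5 − 119.5)/(171 − 53) = −0.5, so p = 146 − 0.5q.
Supply slope = (119.4 − 72.2)/(171 − 53) = 0.4, so p = 51 + 0.4q.
Competitive equilibrium: 146 − 0.5q = 51 + 0.4q → q* = 105.5556, p* = 93.2222.
At the ceiling p = 90, quantity supplied = (90 − 51)/0.4 = 97.5.
Willingness to pay at q' = 97.5: 146 − 0.5·97.5 = 97.25.
Δq = 105.5556 − 97.5 = 8.0556; wedge = 97.25 − 90 = 7.25.
The triangle = ½ × 8.0556 × 7.25 = 29.20.

29.20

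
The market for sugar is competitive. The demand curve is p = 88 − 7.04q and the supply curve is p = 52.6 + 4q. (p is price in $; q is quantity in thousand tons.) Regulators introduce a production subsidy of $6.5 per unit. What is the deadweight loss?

Competitive equilibrium: 88 − 7.04q = 52.6 + 4q → q* = 3.2065, p* = 65.4261.
The subsidy lowers effective supply by 6.5: p = 46.1 + 4q.
New quantity: 88 − 7.04q = 46.1 + 4q → q' = 3.7953.
Overproduction Δq = 3.7953 − 3.2065 = 0.5888; wedge = subsidy = 6.5.
The triangle = ½ × 0.5888 × 6.5 = $1.91 thousand.

$1.91 thousand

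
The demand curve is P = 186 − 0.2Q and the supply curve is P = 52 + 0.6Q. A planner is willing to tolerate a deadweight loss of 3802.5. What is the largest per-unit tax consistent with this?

Competitive equilibrium: 186 − 0.2Q = 52 + 0.6Q → Q* = 167.5, P* = 152.5.
A tax t gives ΔQ = t/0.8 and wedge t, so DWL = t²/1.6.
t²/1.6 = 3802.5 → t² = 6084 → t = 78.

78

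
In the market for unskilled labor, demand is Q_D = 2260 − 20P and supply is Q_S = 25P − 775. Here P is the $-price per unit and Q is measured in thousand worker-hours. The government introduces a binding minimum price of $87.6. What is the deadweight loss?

$7312.44 thousand

In inverse form: demand P = 113 − 0.05Q, supply P = 31 + 0.04Q.
Competitive equilibrium: 113 − 0.05Q = 31 + 0.04Q → Q* = 911.1111, P* = 67.4444.
At the floor P = 87.6, quantity demanded = (113 − 87.6)/0.05 = 508.
Sellers' marginal cost at Q' = 508: 31 + 0.04·508 = 51.32.
ΔQ = 911.1111 − 508 = 403.1111; wedge = 87.6 − 51.32 = 36.28.
DWL = ½ × 403.1111 × 36.28 = $7312.44 thousand.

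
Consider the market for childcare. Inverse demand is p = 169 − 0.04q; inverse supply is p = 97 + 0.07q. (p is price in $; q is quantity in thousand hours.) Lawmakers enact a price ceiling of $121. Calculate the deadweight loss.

Competitive equilibrium: 169 − 0.04q = 97 + 0.07q → q* = 654.5455, p* = 142.8182.
At the ceiling p = 121, quantity supplied = (121 − 97)/0.07 = 342.8571.
Willingness to pay at q' = 342.8571: 169 − 0.04·342.8571 = 155.2857.
Δq = 654.5455 − 342.8571 = 311.6884; wedge = 155.2857 − 121 = 34.2857.
Deadweight loss = ½ × 311.6884 × 34.2857 = $5343.23 thousand.

$5343.23 thousand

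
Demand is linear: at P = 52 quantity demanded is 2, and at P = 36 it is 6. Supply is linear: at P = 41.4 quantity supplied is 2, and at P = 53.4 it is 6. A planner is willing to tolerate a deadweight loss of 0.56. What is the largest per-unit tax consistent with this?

Demand slope = (36 − 52)/(6 − 2) = −4, so P = 60 − 4Q.
Supply slope = (53.4 − 41.4)/(6 − 2) = 3, so P = 35.4 + 3Q.
Competitive equilibrium: 60 − 4Q = 35.4 + 3Q → Q* = 3.5143, P* = 45.9429.
A tax t gives ΔQ = t/7 and wedge t, so DWL = t²/14.
t²/14 = 0.56 → t² = 7.84 → t = 2.8.

2.8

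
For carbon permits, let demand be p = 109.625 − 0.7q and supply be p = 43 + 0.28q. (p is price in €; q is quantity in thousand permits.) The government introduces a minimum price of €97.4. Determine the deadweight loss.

Competitive equilibrium: 109.625 − 0.7q = 43 + 0.28q → q* = 67.9847, p* = 62.0357.
At the floor p = 97.4, quantity demanded = (109.625 − 97.4)/0.7 = 17.4643.
Sellers' marginal cost at q' = 17.4643: 43 + 0.28·17.4643 = 47.89.
Δq = 67.9847 − 17.4643 = 50.5204; wedge = 97.4 − 47.89 = 49.51.
Welfare loss = ½ × 50.5204 × 49.51 = €1250.63 thousand.

€1250.63 thousand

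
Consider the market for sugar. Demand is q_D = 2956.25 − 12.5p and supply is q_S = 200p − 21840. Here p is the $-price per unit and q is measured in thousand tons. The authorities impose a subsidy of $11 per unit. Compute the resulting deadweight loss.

$711.76 thousand

In inverse form: demand p = 236.5 − 0.08q, supply p = 109.2 + 0.005q.
Competitive equilibrium: 236.5 − 0.08q = 109.2 + 0.005q → q* = 1497.6471, p* = 116.6882.
The subsidy lowers effective supply by 11: p = 98.2 + 0.005q.
New quantity: 236.5 − 0.08q = 98.2 + 0.005q → q' = 1627.0588.
Overproduction Δq = 1627.0588 − 1497.6471 = 129.4117; wedge = subsidy = 11.
Welfare loss = ½ × 129.4117 × 11 = $711.76 thousand.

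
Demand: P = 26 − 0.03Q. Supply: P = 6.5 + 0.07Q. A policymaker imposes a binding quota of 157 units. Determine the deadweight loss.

72.20

Competitive equilibrium: 26 − 0.03Q = 6.5 + 0.07Q → Q* = 195, P* = 20.15.
At Q = 157: demand price = 26 − 0.03·157 = 21.29; supply price = 6.5 + 0.07·157 = 17.49.
ΔQ = 195 − 157 = 38; wedge = 21.29 − 17.49 = 3.8.
Deadweight loss = ½ × 38 × 3.8 = 72.20.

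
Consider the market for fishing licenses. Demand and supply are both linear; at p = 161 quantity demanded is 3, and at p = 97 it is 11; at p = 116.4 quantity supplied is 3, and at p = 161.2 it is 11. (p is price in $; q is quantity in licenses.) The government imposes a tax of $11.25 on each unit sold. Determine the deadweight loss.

$4.65

Demand slope = (97 − 161)/(11 − 3) = −8, so p = 185 − 8q.
Supply slope = (161.2 − 116.4)/(11 − 3) = 5.6, so p = 99.6 + 5.6q.
Competitive equilibrium: 185 − 8q = 99.6 + 5.6q → q* = 6.2794, p* = 134.7647.
With the tax, the buyer price exceeds the seller price by 11.25: (185 − 8q) − (99.6 + 5.6q) = 11.25 → q' = 5.4522.
Δq = 6.2794 − 5.4522 = 0.8272; the wedge equals the tax, 11.25.
Welfare loss = ½ × 0.8272 × 11.25 = $4.65.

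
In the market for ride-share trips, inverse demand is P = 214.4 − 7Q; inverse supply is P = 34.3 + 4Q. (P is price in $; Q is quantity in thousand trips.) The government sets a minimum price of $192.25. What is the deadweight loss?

$959.55 thousand

Competitive equilibrium: 214.4 − 7Q = 34.3 + 4Q → Q* = 16.37273, P* = 99.79091.
At the floor P = 192.25, quantity demanded = (214.4 − 192.25)/7 = 3.16429.
Sellers' marginal cost at Q' = 3.16429: 34.3 + 4·3.16429 = 46.95716.
ΔQ = 16.37273 − 3.16429 = 13.20844; wedge = 192.25 − 46.95716 = 145.29284.
DWL = ½ × 13.20844 × 145.29284 = $959.55 thousand.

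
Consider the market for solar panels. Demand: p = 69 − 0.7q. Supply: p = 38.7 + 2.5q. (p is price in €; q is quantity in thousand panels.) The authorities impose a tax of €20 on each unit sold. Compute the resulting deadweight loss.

€62.50 thousand

Competitive equilibrium: 69 − 0.7q = 38.7 + 2.5q → q* = 9.4688, p* = 62.3719.
With the tax, the buyer price exceeds the seller price by 20: (69 − 0.7q) − (38.7 + 2.5q) = 20 → q' = 3.2188.
Δq = 9.4688 − 3.2188 = 6.25; the wedge equals the tax, 20.
DWL = ½ × 6.25 × 20 = €62.50 thousand.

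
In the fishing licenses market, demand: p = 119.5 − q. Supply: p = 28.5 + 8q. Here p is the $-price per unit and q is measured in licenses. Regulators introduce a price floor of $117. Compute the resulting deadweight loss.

$260.68

Competitive equilibrium: 119.5 − q = 28.5 + 8q → q* = 10.1111, p* = 109.3889.
At the floor p = 117, quantity demanded = (119.5 − 117)/1 = 2.5.
Sellers' marginal cost at q' = 2.5: 28.5 + 8·2.5 = 48.5.
Δq = 10.1111 − 2.5 = 7.6111; wedge = 117 − 48.5 = 68.5.
The triangle = ½ × 7.6111 × 68.5 = $260.68.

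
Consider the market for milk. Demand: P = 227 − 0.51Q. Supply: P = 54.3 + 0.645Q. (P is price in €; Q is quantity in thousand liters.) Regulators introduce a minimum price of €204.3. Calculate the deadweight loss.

Competitive equilibrium: 227 − 0.51Q = 54.3 + 0.645Q → Q* = 149.5238, P* = 150.7429.
At the floor P = 204.3, quantity demanded = (227 − 204.3)/0.51 = 44.5098.
Sellers' marginal cost at Q' = 44.5098: 54.3 + 0.645·44.5098 = 83.0088.
ΔQ = 149.5238 − 44.5098 = 105.014; wedge = 204.3 − 83.0088 = 121.2912.
Welfare loss = ½ × 105.014 × 121.2912 = €6368.64 thousand.

€6368.64 thousand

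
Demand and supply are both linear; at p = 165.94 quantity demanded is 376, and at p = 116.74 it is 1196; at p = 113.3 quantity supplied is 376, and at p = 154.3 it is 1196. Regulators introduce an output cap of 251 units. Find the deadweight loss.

20034.69

Demand slope = (116.74 − 165.94)/(1196 − 376) = −0.06, so p = 188.5 − 0.06q.
Supply slope = (154.3 − 113.3)/(1196 − 376) = 0.05, so p = 94.5 + 0.05q.
Competitive equilibrium: 188.5 − 0.06q = 94.5 + 0.05q → q* = 854.5455, p* = 137.2273.
At q = 251: demand price = 188.5 − 0.06·251 = 173.44; supply price = 94.5 + 0.05·251 = 107.05.
Δq = 854.5455 − 251 = 603.5455; wedge = 173.44 − 107.05 = 66.39.
Welfare loss = ½ × 603.5455 × 66.39 = 20034.69.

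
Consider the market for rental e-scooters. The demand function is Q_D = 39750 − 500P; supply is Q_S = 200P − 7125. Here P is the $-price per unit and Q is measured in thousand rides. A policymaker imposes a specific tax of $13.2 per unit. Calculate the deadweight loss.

$12445.71 thousand

In inverse form: demand P = 79.5 − 0.002Q, supply P = 35.625 + 0.005Q.
Competitive equilibrium: 79.5 − 0.002Q = 35.625 + 0.005Q → Q* = 6267.8571, P* = 66.9643.
With the tax, the buyer price exceeds the seller price by 13.2: (79.5 − 0.002Q) − (35.625 + 0.005Q) = 13.2 → Q' = 4382.1429.
ΔQ = 6267.8571 − 4382.1429 = 1885.7142; the wedge equals the tax, 13.2.
Welfare loss = ½ × 1885.7142 × 13.2 = $12445.71 thousand.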